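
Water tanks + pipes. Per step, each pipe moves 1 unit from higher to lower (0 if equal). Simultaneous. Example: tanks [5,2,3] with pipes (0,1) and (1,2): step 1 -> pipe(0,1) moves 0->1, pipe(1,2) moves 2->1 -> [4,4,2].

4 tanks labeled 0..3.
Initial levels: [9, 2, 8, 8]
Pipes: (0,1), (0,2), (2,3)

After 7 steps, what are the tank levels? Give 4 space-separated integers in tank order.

Answer: 8 6 6 7

Derivation:
Step 1: flows [0->1,0->2,2=3] -> levels [7 3 9 8]
Step 2: flows [0->1,2->0,2->3] -> levels [7 4 7 9]
Step 3: flows [0->1,0=2,3->2] -> levels [6 5 8 8]
Step 4: flows [0->1,2->0,2=3] -> levels [6 6 7 8]
Step 5: flows [0=1,2->0,3->2] -> levels [7 6 7 7]
Step 6: flows [0->1,0=2,2=3] -> levels [6 7 7 7]
Step 7: flows [1->0,2->0,2=3] -> levels [8 6 6 7]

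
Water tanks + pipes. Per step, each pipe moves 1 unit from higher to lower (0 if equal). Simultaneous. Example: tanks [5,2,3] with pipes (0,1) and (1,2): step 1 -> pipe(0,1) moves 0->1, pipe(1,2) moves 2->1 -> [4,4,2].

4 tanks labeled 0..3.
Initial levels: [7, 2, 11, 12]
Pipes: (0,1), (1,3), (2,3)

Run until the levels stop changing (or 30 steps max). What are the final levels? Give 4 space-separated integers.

Answer: 7 9 9 7

Derivation:
Step 1: flows [0->1,3->1,3->2] -> levels [6 4 12 10]
Step 2: flows [0->1,3->1,2->3] -> levels [5 6 11 10]
Step 3: flows [1->0,3->1,2->3] -> levels [6 6 10 10]
Step 4: flows [0=1,3->1,2=3] -> levels [6 7 10 9]
Step 5: flows [1->0,3->1,2->3] -> levels [7 7 9 9]
Step 6: flows [0=1,3->1,2=3] -> levels [7 8 9 8]
Step 7: flows [1->0,1=3,2->3] -> levels [8 7 8 9]
Step 8: flows [0->1,3->1,3->2] -> levels [7 9 9 7]
Step 9: flows [1->0,1->3,2->3] -> levels [8 7 8 9]
  -> period-2 cycle: step 9 state = step 7 state; never stabilizes
  -> state at step 30: (30-7) mod 2 = 1, same as step 8 -> [7 9 9 7]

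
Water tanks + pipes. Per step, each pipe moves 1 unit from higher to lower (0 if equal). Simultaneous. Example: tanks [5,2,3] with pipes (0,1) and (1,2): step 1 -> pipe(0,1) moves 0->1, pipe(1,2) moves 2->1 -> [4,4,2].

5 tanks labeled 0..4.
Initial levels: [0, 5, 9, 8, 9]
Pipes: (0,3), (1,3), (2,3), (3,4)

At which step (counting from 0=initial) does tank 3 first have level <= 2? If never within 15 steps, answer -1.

Step 1: flows [3->0,3->1,2->3,4->3] -> levels [1 6 8 8 8]
Step 2: flows [3->0,3->1,2=3,3=4] -> levels [2 7 8 6 8]
Step 3: flows [3->0,1->3,2->3,4->3] -> levels [3 6 7 8 7]
Step 4: flows [3->0,3->1,3->2,3->4] -> levels [4 7 8 4 8]
Step 5: flows [0=3,1->3,2->3,4->3] -> levels [4 6 7 7 7]
Step 6: flows [3->0,3->1,2=3,3=4] -> levels [5 7 7 5 7]
Step 7: flows [0=3,1->3,2->3,4->3] -> levels [5 6 6 8 6]
Step 8: flows [3->0,3->1,3->2,3->4] -> levels [6 7 7 4 7]
Step 9: flows [0->3,1->3,2->3,4->3] -> levels [5 6 6 8 6]
  -> period-2 cycle (repeats step 7); tank 3 never drops to <=2
Tank 3 never reaches <=2 within 15 steps

Answer: -1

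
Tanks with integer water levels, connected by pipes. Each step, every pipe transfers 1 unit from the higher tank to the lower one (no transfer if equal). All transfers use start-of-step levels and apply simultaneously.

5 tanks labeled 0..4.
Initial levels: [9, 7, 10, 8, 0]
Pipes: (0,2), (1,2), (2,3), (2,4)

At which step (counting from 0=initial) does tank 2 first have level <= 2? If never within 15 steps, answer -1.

Step 1: flows [2->0,2->1,2->3,2->4] -> levels [10 8 6 9 1]
Step 2: flows [0->2,1->2,3->2,2->4] -> levels [9 7 8 8 2]
Step 3: flows [0->2,2->1,2=3,2->4] -> levels [8 8 7 8 3]
Step 4: flows [0->2,1->2,3->2,2->4] -> levels [7 7 9 7 4]
Step 5: flows [2->0,2->1,2->3,2->4] -> levels [8 8 5 8 5]
Step 6: flows [0->2,1->2,3->2,2=4] -> levels [7 7 8 7 5]
Step 7: flows [2->0,2->1,2->3,2->4] -> levels [8 8 4 8 6]
Step 8: flows [0->2,1->2,3->2,4->2] -> levels [7 7 8 7 5]
  -> period-2 cycle (repeats step 6); tank 2 never drops to <=2
Tank 2 never reaches <=2 within 15 steps

Answer: -1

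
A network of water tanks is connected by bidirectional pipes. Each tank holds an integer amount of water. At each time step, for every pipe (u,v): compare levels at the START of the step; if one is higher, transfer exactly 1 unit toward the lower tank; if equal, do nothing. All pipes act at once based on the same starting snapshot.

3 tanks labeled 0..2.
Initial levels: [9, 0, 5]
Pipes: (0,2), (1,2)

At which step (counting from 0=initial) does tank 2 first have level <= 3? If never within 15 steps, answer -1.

Step 1: flows [0->2,2->1] -> levels [8 1 5]
Step 2: flows [0->2,2->1] -> levels [7 2 5]
Step 3: flows [0->2,2->1] -> levels [6 3 5]
Step 4: flows [0->2,2->1] -> levels [5 4 5]
Step 5: flows [0=2,2->1] -> levels [5 5 4]
Step 6: flows [0->2,1->2] -> levels [4 4 6]
Step 7: flows [2->0,2->1] -> levels [5 5 4]
  -> period-2 cycle (repeats step 5); tank 2 never drops to <=3
Tank 2 never reaches <=3 within 15 steps

Answer: -1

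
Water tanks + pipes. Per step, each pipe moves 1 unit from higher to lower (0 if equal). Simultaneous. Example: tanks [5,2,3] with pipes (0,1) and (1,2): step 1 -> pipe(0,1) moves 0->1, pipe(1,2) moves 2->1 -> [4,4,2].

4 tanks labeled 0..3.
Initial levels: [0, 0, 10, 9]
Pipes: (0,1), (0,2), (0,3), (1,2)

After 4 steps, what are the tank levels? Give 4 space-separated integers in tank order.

Answer: 4 5 5 5

Derivation:
Step 1: flows [0=1,2->0,3->0,2->1] -> levels [2 1 8 8]
Step 2: flows [0->1,2->0,3->0,2->1] -> levels [3 3 6 7]
Step 3: flows [0=1,2->0,3->0,2->1] -> levels [5 4 4 6]
Step 4: flows [0->1,0->2,3->0,1=2] -> levels [4 5 5 5]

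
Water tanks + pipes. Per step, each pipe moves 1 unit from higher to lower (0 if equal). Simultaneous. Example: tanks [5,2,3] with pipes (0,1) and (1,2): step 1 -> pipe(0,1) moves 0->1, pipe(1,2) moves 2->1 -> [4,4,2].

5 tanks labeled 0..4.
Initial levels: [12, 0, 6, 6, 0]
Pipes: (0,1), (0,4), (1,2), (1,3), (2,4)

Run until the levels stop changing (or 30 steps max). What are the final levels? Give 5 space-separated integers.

Answer: 4 7 3 4 6

Derivation:
Step 1: flows [0->1,0->4,2->1,3->1,2->4] -> levels [10 3 4 5 2]
Step 2: flows [0->1,0->4,2->1,3->1,2->4] -> levels [8 6 2 4 4]
Step 3: flows [0->1,0->4,1->2,1->3,4->2] -> levels [6 5 4 5 4]
Step 4: flows [0->1,0->4,1->2,1=3,2=4] -> levels [4 5 5 5 5]
Step 5: flows [1->0,4->0,1=2,1=3,2=4] -> levels [6 4 5 5 4]
Step 6: flows [0->1,0->4,2->1,3->1,2->4] -> levels [4 7 3 4 6]
Step 7: flows [1->0,4->0,1->2,1->3,4->2] -> levels [6 4 5 5 4]
  -> period-2 cycle: step 7 state = step 5 state; never stabilizes
  -> state at step 30: (30-5) mod 2 = 1, same as step 6 -> [4 7 3 4 6]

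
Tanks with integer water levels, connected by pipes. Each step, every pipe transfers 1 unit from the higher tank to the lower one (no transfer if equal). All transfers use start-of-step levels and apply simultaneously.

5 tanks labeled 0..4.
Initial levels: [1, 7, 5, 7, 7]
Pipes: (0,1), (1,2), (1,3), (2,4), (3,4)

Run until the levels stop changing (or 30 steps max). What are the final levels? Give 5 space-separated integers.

Step 1: flows [1->0,1->2,1=3,4->2,3=4] -> levels [2 5 7 7 6]
Step 2: flows [1->0,2->1,3->1,2->4,3->4] -> levels [3 6 5 5 8]
Step 3: flows [1->0,1->2,1->3,4->2,4->3] -> levels [4 3 7 7 6]
Step 4: flows [0->1,2->1,3->1,2->4,3->4] -> levels [3 6 5 5 8]
  -> period-2 cycle: step 4 state = step 2 state; never stabilizes
  -> state at step 30: (30-2) mod 2 = 0, same as step 2 -> [3 6 5 5 8]

Answer: 3 6 5 5 8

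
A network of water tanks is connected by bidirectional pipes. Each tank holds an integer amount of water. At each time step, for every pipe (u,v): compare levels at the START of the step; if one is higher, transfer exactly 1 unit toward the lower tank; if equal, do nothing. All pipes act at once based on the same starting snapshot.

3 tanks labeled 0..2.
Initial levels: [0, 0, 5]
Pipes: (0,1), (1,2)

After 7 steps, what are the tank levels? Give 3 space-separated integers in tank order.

Answer: 1 3 1

Derivation:
Step 1: flows [0=1,2->1] -> levels [0 1 4]
Step 2: flows [1->0,2->1] -> levels [1 1 3]
Step 3: flows [0=1,2->1] -> levels [1 2 2]
Step 4: flows [1->0,1=2] -> levels [2 1 2]
Step 5: flows [0->1,2->1] -> levels [1 3 1]
Step 6: flows [1->0,1->2] -> levels [2 1 2]
  -> period-2 cycle: step 6 state = step 4 state
  -> state at step 7: (7-4) mod 2 = 1, same as step 5 -> [1 3 1]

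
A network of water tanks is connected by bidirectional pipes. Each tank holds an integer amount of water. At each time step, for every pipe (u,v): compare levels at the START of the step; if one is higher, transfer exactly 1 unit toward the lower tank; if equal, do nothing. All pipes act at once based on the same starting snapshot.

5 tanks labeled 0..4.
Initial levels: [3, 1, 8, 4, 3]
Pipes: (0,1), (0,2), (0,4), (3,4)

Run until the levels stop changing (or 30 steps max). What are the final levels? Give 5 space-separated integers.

Answer: 6 3 4 4 2

Derivation:
Step 1: flows [0->1,2->0,0=4,3->4] -> levels [3 2 7 3 4]
Step 2: flows [0->1,2->0,4->0,4->3] -> levels [4 3 6 4 2]
Step 3: flows [0->1,2->0,0->4,3->4] -> levels [3 4 5 3 4]
Step 4: flows [1->0,2->0,4->0,4->3] -> levels [6 3 4 4 2]
Step 5: flows [0->1,0->2,0->4,3->4] -> levels [3 4 5 3 4]
  -> period-2 cycle: step 5 state = step 3 state; never stabilizes
  -> state at step 30: (30-3) mod 2 = 1, same as step 4 -> [6 3 4 4 2]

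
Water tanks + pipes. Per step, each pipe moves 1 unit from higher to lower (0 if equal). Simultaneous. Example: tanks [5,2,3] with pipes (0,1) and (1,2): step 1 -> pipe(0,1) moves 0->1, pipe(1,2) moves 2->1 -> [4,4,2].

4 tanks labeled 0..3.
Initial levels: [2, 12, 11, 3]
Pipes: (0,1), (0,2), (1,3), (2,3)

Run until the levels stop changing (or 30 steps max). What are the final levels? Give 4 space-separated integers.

Step 1: flows [1->0,2->0,1->3,2->3] -> levels [4 10 9 5]
Step 2: flows [1->0,2->0,1->3,2->3] -> levels [6 8 7 7]
Step 3: flows [1->0,2->0,1->3,2=3] -> levels [8 6 6 8]
Step 4: flows [0->1,0->2,3->1,3->2] -> levels [6 8 8 6]
Step 5: flows [1->0,2->0,1->3,2->3] -> levels [8 6 6 8]
  -> period-2 cycle: step 5 state = step 3 state; never stabilizes
  -> state at step 30: (30-3) mod 2 = 1, same as step 4 -> [6 8 8 6]

Answer: 6 8 8 6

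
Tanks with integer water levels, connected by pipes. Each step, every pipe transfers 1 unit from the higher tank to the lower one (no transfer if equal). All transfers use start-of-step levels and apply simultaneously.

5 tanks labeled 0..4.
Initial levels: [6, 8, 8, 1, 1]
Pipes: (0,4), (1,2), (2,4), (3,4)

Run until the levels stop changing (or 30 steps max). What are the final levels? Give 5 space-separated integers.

Answer: 5 5 6 5 3

Derivation:
Step 1: flows [0->4,1=2,2->4,3=4] -> levels [5 8 7 1 3]
Step 2: flows [0->4,1->2,2->4,4->3] -> levels [4 7 7 2 4]
Step 3: flows [0=4,1=2,2->4,4->3] -> levels [4 7 6 3 4]
Step 4: flows [0=4,1->2,2->4,4->3] -> levels [4 6 6 4 4]
Step 5: flows [0=4,1=2,2->4,3=4] -> levels [4 6 5 4 5]
Step 6: flows [4->0,1->2,2=4,4->3] -> levels [5 5 6 5 3]
Step 7: flows [0->4,2->1,2->4,3->4] -> levels [4 6 4 4 6]
Step 8: flows [4->0,1->2,4->2,4->3] -> levels [5 5 6 5 3]
  -> period-2 cycle: step 8 state = step 6 state; never stabilizes
  -> state at step 30: (30-6) mod 2 = 0, same as step 6 -> [5 5 6 5 3]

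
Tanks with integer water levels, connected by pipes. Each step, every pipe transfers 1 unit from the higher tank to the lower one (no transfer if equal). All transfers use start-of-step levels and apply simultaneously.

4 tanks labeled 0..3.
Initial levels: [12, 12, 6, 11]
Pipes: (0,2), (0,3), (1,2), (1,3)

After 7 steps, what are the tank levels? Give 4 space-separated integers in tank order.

Answer: 11 11 10 9

Derivation:
Step 1: flows [0->2,0->3,1->2,1->3] -> levels [10 10 8 13]
Step 2: flows [0->2,3->0,1->2,3->1] -> levels [10 10 10 11]
Step 3: flows [0=2,3->0,1=2,3->1] -> levels [11 11 10 9]
Step 4: flows [0->2,0->3,1->2,1->3] -> levels [9 9 12 11]
Step 5: flows [2->0,3->0,2->1,3->1] -> levels [11 11 10 9]
  -> period-2 cycle: step 5 state = step 3 state
  -> state at step 7: (7-3) mod 2 = 0, same as step 3 -> [11 11 10 9]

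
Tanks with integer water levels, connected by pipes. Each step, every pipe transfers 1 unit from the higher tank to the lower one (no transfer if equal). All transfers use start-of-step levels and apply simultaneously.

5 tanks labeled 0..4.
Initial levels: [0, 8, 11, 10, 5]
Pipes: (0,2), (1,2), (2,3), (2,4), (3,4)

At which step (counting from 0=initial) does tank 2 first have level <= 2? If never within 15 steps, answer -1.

Step 1: flows [2->0,2->1,2->3,2->4,3->4] -> levels [1 9 7 10 7]
Step 2: flows [2->0,1->2,3->2,2=4,3->4] -> levels [2 8 8 8 8]
Step 3: flows [2->0,1=2,2=3,2=4,3=4] -> levels [3 8 7 8 8]
Step 4: flows [2->0,1->2,3->2,4->2,3=4] -> levels [4 7 9 7 7]
Step 5: flows [2->0,2->1,2->3,2->4,3=4] -> levels [5 8 5 8 8]
Step 6: flows [0=2,1->2,3->2,4->2,3=4] -> levels [5 7 8 7 7]
Step 7: flows [2->0,2->1,2->3,2->4,3=4] -> levels [6 8 4 8 8]
Step 8: flows [0->2,1->2,3->2,4->2,3=4] -> levels [5 7 8 7 7]
  -> period-2 cycle (repeats step 6); tank 2 never drops to <=2
Tank 2 never reaches <=2 within 15 steps

Answer: -1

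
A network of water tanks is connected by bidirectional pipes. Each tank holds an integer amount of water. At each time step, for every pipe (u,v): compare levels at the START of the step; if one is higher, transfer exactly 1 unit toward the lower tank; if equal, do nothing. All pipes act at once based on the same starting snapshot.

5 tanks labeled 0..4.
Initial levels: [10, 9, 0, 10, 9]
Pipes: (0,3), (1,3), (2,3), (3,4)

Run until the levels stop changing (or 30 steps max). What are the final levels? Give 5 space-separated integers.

Step 1: flows [0=3,3->1,3->2,3->4] -> levels [10 10 1 7 10]
Step 2: flows [0->3,1->3,3->2,4->3] -> levels [9 9 2 9 9]
Step 3: flows [0=3,1=3,3->2,3=4] -> levels [9 9 3 8 9]
Step 4: flows [0->3,1->3,3->2,4->3] -> levels [8 8 4 10 8]
Step 5: flows [3->0,3->1,3->2,3->4] -> levels [9 9 5 6 9]
Step 6: flows [0->3,1->3,3->2,4->3] -> levels [8 8 6 8 8]
Step 7: flows [0=3,1=3,3->2,3=4] -> levels [8 8 7 7 8]
Step 8: flows [0->3,1->3,2=3,4->3] -> levels [7 7 7 10 7]
Step 9: flows [3->0,3->1,3->2,3->4] -> levels [8 8 8 6 8]
Step 10: flows [0->3,1->3,2->3,4->3] -> levels [7 7 7 10 7]
  -> period-2 cycle: step 10 state = step 8 state; never stabilizes
  -> state at step 30: (30-8) mod 2 = 0, same as step 8 -> [7 7 7 10 7]

Answer: 7 7 7 10 7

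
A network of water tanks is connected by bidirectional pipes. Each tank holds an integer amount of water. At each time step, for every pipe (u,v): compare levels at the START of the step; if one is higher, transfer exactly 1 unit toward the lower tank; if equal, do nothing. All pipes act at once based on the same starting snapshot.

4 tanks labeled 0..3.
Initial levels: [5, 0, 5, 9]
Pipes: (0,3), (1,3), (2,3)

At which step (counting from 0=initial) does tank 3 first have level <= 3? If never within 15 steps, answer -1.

Answer: 4

Derivation:
Step 1: flows [3->0,3->1,3->2] -> levels [6 1 6 6]
Step 2: flows [0=3,3->1,2=3] -> levels [6 2 6 5]
Step 3: flows [0->3,3->1,2->3] -> levels [5 3 5 6]
Step 4: flows [3->0,3->1,3->2] -> levels [6 4 6 3]
Tank 3 first reaches <=3 at step 4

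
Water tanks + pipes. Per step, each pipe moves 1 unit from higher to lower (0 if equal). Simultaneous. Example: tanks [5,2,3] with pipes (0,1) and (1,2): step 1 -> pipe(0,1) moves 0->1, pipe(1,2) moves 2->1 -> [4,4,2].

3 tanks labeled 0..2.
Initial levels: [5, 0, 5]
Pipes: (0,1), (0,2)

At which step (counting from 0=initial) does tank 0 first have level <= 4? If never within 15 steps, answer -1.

Answer: 1

Derivation:
Step 1: flows [0->1,0=2] -> levels [4 1 5]
Tank 0 first reaches <=4 at step 1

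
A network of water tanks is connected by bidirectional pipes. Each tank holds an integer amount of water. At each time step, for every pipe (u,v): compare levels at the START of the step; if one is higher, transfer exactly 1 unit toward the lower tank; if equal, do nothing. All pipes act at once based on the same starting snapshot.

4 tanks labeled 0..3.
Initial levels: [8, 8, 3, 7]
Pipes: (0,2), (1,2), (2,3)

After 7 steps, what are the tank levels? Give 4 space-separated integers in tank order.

Step 1: flows [0->2,1->2,3->2] -> levels [7 7 6 6]
Step 2: flows [0->2,1->2,2=3] -> levels [6 6 8 6]
Step 3: flows [2->0,2->1,2->3] -> levels [7 7 5 7]
Step 4: flows [0->2,1->2,3->2] -> levels [6 6 8 6]
  -> period-2 cycle: step 4 state = step 2 state
  -> state at step 7: (7-2) mod 2 = 1, same as step 3 -> [7 7 5 7]

Answer: 7 7 5 7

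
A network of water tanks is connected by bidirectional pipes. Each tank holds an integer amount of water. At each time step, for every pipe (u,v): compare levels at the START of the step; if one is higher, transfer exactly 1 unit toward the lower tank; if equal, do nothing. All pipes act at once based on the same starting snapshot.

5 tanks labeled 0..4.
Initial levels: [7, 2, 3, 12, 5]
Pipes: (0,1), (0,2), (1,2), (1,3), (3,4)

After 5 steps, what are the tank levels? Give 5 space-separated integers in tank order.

Answer: 6 5 5 7 6

Derivation:
Step 1: flows [0->1,0->2,2->1,3->1,3->4] -> levels [5 5 3 10 6]
Step 2: flows [0=1,0->2,1->2,3->1,3->4] -> levels [4 5 5 8 7]
Step 3: flows [1->0,2->0,1=2,3->1,3->4] -> levels [6 5 4 6 8]
Step 4: flows [0->1,0->2,1->2,3->1,4->3] -> levels [4 6 6 6 7]
Step 5: flows [1->0,2->0,1=2,1=3,4->3] -> levels [6 5 5 7 6]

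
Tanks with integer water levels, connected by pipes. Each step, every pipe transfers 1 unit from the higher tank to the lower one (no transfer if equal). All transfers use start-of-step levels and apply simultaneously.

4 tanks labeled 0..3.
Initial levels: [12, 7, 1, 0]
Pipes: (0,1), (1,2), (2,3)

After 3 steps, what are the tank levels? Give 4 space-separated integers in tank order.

Answer: 9 7 2 2

Derivation:
Step 1: flows [0->1,1->2,2->3] -> levels [11 7 1 1]
Step 2: flows [0->1,1->2,2=3] -> levels [10 7 2 1]
Step 3: flows [0->1,1->2,2->3] -> levels [9 7 2 2]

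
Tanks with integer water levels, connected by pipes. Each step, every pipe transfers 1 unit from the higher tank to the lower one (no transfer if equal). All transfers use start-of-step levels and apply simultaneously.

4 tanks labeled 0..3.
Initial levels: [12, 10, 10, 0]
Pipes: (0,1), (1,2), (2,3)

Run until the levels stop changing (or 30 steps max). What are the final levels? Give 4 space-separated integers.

Answer: 9 7 9 7

Derivation:
Step 1: flows [0->1,1=2,2->3] -> levels [11 11 9 1]
Step 2: flows [0=1,1->2,2->3] -> levels [11 10 9 2]
Step 3: flows [0->1,1->2,2->3] -> levels [10 10 9 3]
Step 4: flows [0=1,1->2,2->3] -> levels [10 9 9 4]
Step 5: flows [0->1,1=2,2->3] -> levels [9 10 8 5]
Step 6: flows [1->0,1->2,2->3] -> levels [10 8 8 6]
Step 7: flows [0->1,1=2,2->3] -> levels [9 9 7 7]
Step 8: flows [0=1,1->2,2=3] -> levels [9 8 8 7]
Step 9: flows [0->1,1=2,2->3] -> levels [8 9 7 8]
Step 10: flows [1->0,1->2,3->2] -> levels [9 7 9 7]
Step 11: flows [0->1,2->1,2->3] -> levels [8 9 7 8]
  -> period-2 cycle: step 11 state = step 9 state; never stabilizes
  -> state at step 30: (30-9) mod 2 = 1, same as step 10 -> [9 7 9 7]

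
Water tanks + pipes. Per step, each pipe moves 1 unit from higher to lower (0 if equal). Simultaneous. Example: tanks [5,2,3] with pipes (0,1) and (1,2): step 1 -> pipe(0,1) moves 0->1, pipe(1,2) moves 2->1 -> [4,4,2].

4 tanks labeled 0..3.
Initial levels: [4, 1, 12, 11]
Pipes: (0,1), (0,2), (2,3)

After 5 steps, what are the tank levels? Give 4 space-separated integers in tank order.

Answer: 5 5 9 9

Derivation:
Step 1: flows [0->1,2->0,2->3] -> levels [4 2 10 12]
Step 2: flows [0->1,2->0,3->2] -> levels [4 3 10 11]
Step 3: flows [0->1,2->0,3->2] -> levels [4 4 10 10]
Step 4: flows [0=1,2->0,2=3] -> levels [5 4 9 10]
Step 5: flows [0->1,2->0,3->2] -> levels [5 5 9 9]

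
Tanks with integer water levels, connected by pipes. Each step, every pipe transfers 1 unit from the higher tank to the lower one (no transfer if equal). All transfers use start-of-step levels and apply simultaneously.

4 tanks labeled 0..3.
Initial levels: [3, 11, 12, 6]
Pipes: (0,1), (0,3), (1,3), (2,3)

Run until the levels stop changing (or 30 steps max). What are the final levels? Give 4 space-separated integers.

Answer: 7 7 8 10

Derivation:
Step 1: flows [1->0,3->0,1->3,2->3] -> levels [5 9 11 7]
Step 2: flows [1->0,3->0,1->3,2->3] -> levels [7 7 10 8]
Step 3: flows [0=1,3->0,3->1,2->3] -> levels [8 8 9 7]
Step 4: flows [0=1,0->3,1->3,2->3] -> levels [7 7 8 10]
Step 5: flows [0=1,3->0,3->1,3->2] -> levels [8 8 9 7]
  -> period-2 cycle: step 5 state = step 3 state; never stabilizes
  -> state at step 30: (30-3) mod 2 = 1, same as step 4 -> [7 7 8 10]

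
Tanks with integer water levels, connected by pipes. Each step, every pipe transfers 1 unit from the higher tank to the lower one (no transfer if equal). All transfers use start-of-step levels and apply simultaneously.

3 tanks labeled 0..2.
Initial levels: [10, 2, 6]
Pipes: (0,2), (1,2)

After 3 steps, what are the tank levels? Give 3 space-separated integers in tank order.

Answer: 7 5 6

Derivation:
Step 1: flows [0->2,2->1] -> levels [9 3 6]
Step 2: flows [0->2,2->1] -> levels [8 4 6]
Step 3: flows [0->2,2->1] -> levels [7 5 6]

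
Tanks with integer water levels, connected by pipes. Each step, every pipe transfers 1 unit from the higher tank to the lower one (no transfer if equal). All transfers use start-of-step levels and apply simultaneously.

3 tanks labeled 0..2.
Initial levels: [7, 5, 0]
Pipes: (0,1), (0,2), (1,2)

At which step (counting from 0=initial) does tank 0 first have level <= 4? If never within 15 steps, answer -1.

Step 1: flows [0->1,0->2,1->2] -> levels [5 5 2]
Step 2: flows [0=1,0->2,1->2] -> levels [4 4 4]
Tank 0 first reaches <=4 at step 2

Answer: 2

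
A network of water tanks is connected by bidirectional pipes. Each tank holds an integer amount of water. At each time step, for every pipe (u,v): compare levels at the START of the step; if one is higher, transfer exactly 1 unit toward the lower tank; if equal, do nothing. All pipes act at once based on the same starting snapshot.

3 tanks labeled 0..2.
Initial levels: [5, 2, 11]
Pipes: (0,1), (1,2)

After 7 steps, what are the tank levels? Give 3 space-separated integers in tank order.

Step 1: flows [0->1,2->1] -> levels [4 4 10]
Step 2: flows [0=1,2->1] -> levels [4 5 9]
Step 3: flows [1->0,2->1] -> levels [5 5 8]
Step 4: flows [0=1,2->1] -> levels [5 6 7]
Step 5: flows [1->0,2->1] -> levels [6 6 6]
Step 6: flows [0=1,1=2] -> levels [6 6 6]
  -> stable; steps 7..7 unchanged -> [6 6 6]

Answer: 6 6 6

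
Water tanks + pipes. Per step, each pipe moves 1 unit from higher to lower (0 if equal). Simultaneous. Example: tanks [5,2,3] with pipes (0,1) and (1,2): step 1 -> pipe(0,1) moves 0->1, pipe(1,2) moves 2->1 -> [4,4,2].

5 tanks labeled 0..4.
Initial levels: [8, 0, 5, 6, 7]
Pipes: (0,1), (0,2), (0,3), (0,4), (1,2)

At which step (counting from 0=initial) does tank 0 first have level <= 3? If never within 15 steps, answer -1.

Step 1: flows [0->1,0->2,0->3,0->4,2->1] -> levels [4 2 5 7 8]
Step 2: flows [0->1,2->0,3->0,4->0,2->1] -> levels [6 4 3 6 7]
Step 3: flows [0->1,0->2,0=3,4->0,1->2] -> levels [5 4 5 6 6]
Step 4: flows [0->1,0=2,3->0,4->0,2->1] -> levels [6 6 4 5 5]
Step 5: flows [0=1,0->2,0->3,0->4,1->2] -> levels [3 5 6 6 6]
Tank 0 first reaches <=3 at step 5

Answer: 5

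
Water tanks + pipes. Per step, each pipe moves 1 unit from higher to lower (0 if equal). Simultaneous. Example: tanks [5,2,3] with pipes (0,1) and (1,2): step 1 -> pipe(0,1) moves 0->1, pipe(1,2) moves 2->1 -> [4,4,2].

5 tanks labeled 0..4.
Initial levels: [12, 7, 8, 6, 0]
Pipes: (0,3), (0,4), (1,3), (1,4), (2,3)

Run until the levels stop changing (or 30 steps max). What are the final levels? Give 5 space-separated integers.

Answer: 6 6 6 8 7

Derivation:
Step 1: flows [0->3,0->4,1->3,1->4,2->3] -> levels [10 5 7 9 2]
Step 2: flows [0->3,0->4,3->1,1->4,3->2] -> levels [8 5 8 8 4]
Step 3: flows [0=3,0->4,3->1,1->4,2=3] -> levels [7 5 8 7 6]
Step 4: flows [0=3,0->4,3->1,4->1,2->3] -> levels [6 7 7 7 6]
Step 5: flows [3->0,0=4,1=3,1->4,2=3] -> levels [7 6 7 6 7]
Step 6: flows [0->3,0=4,1=3,4->1,2->3] -> levels [6 7 6 8 6]
Step 7: flows [3->0,0=4,3->1,1->4,3->2] -> levels [7 7 7 5 7]
Step 8: flows [0->3,0=4,1->3,1=4,2->3] -> levels [6 6 6 8 7]
Step 9: flows [3->0,4->0,3->1,4->1,3->2] -> levels [8 8 7 5 5]
Step 10: flows [0->3,0->4,1->3,1->4,2->3] -> levels [6 6 6 8 7]
  -> period-2 cycle: step 10 state = step 8 state; never stabilizes
  -> state at step 30: (30-8) mod 2 = 0, same as step 8 -> [6 6 6 8 7]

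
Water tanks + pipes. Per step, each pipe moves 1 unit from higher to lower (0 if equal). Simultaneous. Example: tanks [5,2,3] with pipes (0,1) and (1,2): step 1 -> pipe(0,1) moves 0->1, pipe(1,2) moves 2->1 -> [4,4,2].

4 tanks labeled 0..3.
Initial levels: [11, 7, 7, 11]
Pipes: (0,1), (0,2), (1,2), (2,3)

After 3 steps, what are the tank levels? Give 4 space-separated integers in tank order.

Answer: 10 8 9 9

Derivation:
Step 1: flows [0->1,0->2,1=2,3->2] -> levels [9 8 9 10]
Step 2: flows [0->1,0=2,2->1,3->2] -> levels [8 10 9 9]
Step 3: flows [1->0,2->0,1->2,2=3] -> levels [10 8 9 9]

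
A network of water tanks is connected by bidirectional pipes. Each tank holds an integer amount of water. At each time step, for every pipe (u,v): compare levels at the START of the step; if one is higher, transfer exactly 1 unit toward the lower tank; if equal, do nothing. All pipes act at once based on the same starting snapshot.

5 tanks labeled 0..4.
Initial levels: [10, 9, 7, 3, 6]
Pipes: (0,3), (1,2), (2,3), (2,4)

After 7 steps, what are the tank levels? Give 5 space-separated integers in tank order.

Answer: 7 7 6 8 7

Derivation:
Step 1: flows [0->3,1->2,2->3,2->4] -> levels [9 8 6 5 7]
Step 2: flows [0->3,1->2,2->3,4->2] -> levels [8 7 7 7 6]
Step 3: flows [0->3,1=2,2=3,2->4] -> levels [7 7 6 8 7]
Step 4: flows [3->0,1->2,3->2,4->2] -> levels [8 6 9 6 6]
Step 5: flows [0->3,2->1,2->3,2->4] -> levels [7 7 6 8 7]
  -> period-2 cycle: step 5 state = step 3 state
  -> state at step 7: (7-3) mod 2 = 0, same as step 3 -> [7 7 6 8 7]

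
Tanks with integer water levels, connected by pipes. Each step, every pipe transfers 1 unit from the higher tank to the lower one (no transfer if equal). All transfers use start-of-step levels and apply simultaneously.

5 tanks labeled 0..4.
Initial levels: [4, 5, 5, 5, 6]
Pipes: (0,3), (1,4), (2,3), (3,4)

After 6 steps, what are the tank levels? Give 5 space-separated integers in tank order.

Answer: 5 5 5 4 6

Derivation:
Step 1: flows [3->0,4->1,2=3,4->3] -> levels [5 6 5 5 4]
Step 2: flows [0=3,1->4,2=3,3->4] -> levels [5 5 5 4 6]
Step 3: flows [0->3,4->1,2->3,4->3] -> levels [4 6 4 7 4]
Step 4: flows [3->0,1->4,3->2,3->4] -> levels [5 5 5 4 6]
  -> period-2 cycle: step 4 state = step 2 state
  -> state at step 6: (6-2) mod 2 = 0, same as step 2 -> [5 5 5 4 6]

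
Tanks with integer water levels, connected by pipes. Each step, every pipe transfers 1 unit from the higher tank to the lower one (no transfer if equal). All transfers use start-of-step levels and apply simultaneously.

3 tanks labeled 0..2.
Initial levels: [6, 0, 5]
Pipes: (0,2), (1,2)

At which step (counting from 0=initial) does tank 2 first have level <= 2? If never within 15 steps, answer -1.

Step 1: flows [0->2,2->1] -> levels [5 1 5]
Step 2: flows [0=2,2->1] -> levels [5 2 4]
Step 3: flows [0->2,2->1] -> levels [4 3 4]
Step 4: flows [0=2,2->1] -> levels [4 4 3]
Step 5: flows [0->2,1->2] -> levels [3 3 5]
Step 6: flows [2->0,2->1] -> levels [4 4 3]
  -> period-2 cycle (repeats step 4); tank 2 never drops to <=2
Tank 2 never reaches <=2 within 15 steps

Answer: -1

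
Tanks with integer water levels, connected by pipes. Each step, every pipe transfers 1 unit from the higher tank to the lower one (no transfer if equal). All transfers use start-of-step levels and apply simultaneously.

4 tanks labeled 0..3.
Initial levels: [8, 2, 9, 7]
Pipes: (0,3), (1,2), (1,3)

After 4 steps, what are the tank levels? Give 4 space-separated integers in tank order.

Answer: 7 6 7 6

Derivation:
Step 1: flows [0->3,2->1,3->1] -> levels [7 4 8 7]
Step 2: flows [0=3,2->1,3->1] -> levels [7 6 7 6]
Step 3: flows [0->3,2->1,1=3] -> levels [6 7 6 7]
Step 4: flows [3->0,1->2,1=3] -> levels [7 6 7 6]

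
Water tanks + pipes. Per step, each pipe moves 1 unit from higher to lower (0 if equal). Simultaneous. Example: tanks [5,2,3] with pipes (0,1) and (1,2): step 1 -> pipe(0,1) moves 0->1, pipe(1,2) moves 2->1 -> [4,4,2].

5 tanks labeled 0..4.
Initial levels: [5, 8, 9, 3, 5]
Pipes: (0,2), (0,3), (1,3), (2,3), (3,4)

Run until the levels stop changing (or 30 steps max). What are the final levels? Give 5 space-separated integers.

Answer: 7 7 6 4 6

Derivation:
Step 1: flows [2->0,0->3,1->3,2->3,4->3] -> levels [5 7 7 7 4]
Step 2: flows [2->0,3->0,1=3,2=3,3->4] -> levels [7 7 6 5 5]
Step 3: flows [0->2,0->3,1->3,2->3,3=4] -> levels [5 6 6 8 5]
Step 4: flows [2->0,3->0,3->1,3->2,3->4] -> levels [7 7 6 4 6]
Step 5: flows [0->2,0->3,1->3,2->3,4->3] -> levels [5 6 6 8 5]
  -> period-2 cycle: step 5 state = step 3 state; never stabilizes
  -> state at step 30: (30-3) mod 2 = 1, same as step 4 -> [7 7 6 4 6]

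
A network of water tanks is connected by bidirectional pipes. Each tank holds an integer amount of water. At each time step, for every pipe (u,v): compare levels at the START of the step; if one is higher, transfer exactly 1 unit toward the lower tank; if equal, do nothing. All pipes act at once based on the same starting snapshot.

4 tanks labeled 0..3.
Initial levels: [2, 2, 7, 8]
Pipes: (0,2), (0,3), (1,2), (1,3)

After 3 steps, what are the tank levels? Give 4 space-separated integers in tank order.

Answer: 4 4 5 6

Derivation:
Step 1: flows [2->0,3->0,2->1,3->1] -> levels [4 4 5 6]
Step 2: flows [2->0,3->0,2->1,3->1] -> levels [6 6 3 4]
Step 3: flows [0->2,0->3,1->2,1->3] -> levels [4 4 5 6]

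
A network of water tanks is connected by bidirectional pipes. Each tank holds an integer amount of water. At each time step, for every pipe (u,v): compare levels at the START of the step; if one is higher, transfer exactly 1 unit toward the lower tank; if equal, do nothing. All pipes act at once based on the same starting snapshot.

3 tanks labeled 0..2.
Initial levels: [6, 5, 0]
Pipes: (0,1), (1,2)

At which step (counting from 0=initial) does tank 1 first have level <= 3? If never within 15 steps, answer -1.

Answer: 4

Derivation:
Step 1: flows [0->1,1->2] -> levels [5 5 1]
Step 2: flows [0=1,1->2] -> levels [5 4 2]
Step 3: flows [0->1,1->2] -> levels [4 4 3]
Step 4: flows [0=1,1->2] -> levels [4 3 4]
Tank 1 first reaches <=3 at step 4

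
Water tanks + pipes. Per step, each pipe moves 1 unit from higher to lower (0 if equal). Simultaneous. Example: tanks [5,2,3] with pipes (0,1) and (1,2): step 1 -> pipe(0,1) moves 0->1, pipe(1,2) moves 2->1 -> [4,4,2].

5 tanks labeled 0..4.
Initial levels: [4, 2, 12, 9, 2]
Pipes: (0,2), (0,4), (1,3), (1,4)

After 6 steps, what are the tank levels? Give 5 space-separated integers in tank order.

Answer: 6 4 7 6 6

Derivation:
Step 1: flows [2->0,0->4,3->1,1=4] -> levels [4 3 11 8 3]
Step 2: flows [2->0,0->4,3->1,1=4] -> levels [4 4 10 7 4]
Step 3: flows [2->0,0=4,3->1,1=4] -> levels [5 5 9 6 4]
Step 4: flows [2->0,0->4,3->1,1->4] -> levels [5 5 8 5 6]
Step 5: flows [2->0,4->0,1=3,4->1] -> levels [7 6 7 5 4]
Step 6: flows [0=2,0->4,1->3,1->4] -> levels [6 4 7 6 6]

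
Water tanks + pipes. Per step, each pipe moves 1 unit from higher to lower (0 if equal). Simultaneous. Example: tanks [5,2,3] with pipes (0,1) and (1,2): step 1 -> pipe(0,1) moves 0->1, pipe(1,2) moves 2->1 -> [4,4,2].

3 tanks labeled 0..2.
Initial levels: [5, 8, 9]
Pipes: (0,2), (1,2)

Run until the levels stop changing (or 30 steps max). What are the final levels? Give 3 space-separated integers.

Answer: 8 8 6

Derivation:
Step 1: flows [2->0,2->1] -> levels [6 9 7]
Step 2: flows [2->0,1->2] -> levels [7 8 7]
Step 3: flows [0=2,1->2] -> levels [7 7 8]
Step 4: flows [2->0,2->1] -> levels [8 8 6]
Step 5: flows [0->2,1->2] -> levels [7 7 8]
  -> period-2 cycle: step 5 state = step 3 state; never stabilizes
  -> state at step 30: (30-3) mod 2 = 1, same as step 4 -> [8 8 6]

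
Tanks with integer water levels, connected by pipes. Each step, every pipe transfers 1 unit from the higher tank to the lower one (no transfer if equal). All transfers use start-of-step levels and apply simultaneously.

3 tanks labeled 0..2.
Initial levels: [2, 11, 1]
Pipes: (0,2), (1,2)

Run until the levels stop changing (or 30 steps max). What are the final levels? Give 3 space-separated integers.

Step 1: flows [0->2,1->2] -> levels [1 10 3]
Step 2: flows [2->0,1->2] -> levels [2 9 3]
Step 3: flows [2->0,1->2] -> levels [3 8 3]
Step 4: flows [0=2,1->2] -> levels [3 7 4]
Step 5: flows [2->0,1->2] -> levels [4 6 4]
Step 6: flows [0=2,1->2] -> levels [4 5 5]
Step 7: flows [2->0,1=2] -> levels [5 5 4]
Step 8: flows [0->2,1->2] -> levels [4 4 6]
Step 9: flows [2->0,2->1] -> levels [5 5 4]
  -> period-2 cycle: step 9 state = step 7 state; never stabilizes
  -> state at step 30: (30-7) mod 2 = 1, same as step 8 -> [4 4 6]

Answer: 4 4 6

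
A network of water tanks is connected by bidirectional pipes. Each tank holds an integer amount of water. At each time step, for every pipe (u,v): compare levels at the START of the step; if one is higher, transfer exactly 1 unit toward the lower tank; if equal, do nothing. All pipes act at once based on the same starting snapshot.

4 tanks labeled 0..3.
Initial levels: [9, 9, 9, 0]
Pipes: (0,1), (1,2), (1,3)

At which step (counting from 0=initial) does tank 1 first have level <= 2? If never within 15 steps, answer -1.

Answer: -1

Derivation:
Step 1: flows [0=1,1=2,1->3] -> levels [9 8 9 1]
Step 2: flows [0->1,2->1,1->3] -> levels [8 9 8 2]
Step 3: flows [1->0,1->2,1->3] -> levels [9 6 9 3]
Step 4: flows [0->1,2->1,1->3] -> levels [8 7 8 4]
Step 5: flows [0->1,2->1,1->3] -> levels [7 8 7 5]
Step 6: flows [1->0,1->2,1->3] -> levels [8 5 8 6]
Step 7: flows [0->1,2->1,3->1] -> levels [7 8 7 5]
  -> period-2 cycle (repeats step 5); tank 1 never drops to <=2
Tank 1 never reaches <=2 within 15 steps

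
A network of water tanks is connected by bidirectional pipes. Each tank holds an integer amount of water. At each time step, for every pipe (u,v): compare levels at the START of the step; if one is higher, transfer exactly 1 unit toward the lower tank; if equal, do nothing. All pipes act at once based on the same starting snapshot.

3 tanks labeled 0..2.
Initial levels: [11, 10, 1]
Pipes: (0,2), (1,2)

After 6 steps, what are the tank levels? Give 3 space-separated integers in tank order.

Step 1: flows [0->2,1->2] -> levels [10 9 3]
Step 2: flows [0->2,1->2] -> levels [9 8 5]
Step 3: flows [0->2,1->2] -> levels [8 7 7]
Step 4: flows [0->2,1=2] -> levels [7 7 8]
Step 5: flows [2->0,2->1] -> levels [8 8 6]
Step 6: flows [0->2,1->2] -> levels [7 7 8]

Answer: 7 7 8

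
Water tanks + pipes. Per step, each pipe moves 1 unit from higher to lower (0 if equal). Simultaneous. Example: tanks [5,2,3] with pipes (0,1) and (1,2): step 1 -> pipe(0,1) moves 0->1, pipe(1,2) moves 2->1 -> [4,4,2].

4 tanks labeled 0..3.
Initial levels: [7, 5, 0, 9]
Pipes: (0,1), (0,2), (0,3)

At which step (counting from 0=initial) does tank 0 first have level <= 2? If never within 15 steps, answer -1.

Answer: -1

Derivation:
Step 1: flows [0->1,0->2,3->0] -> levels [6 6 1 8]
Step 2: flows [0=1,0->2,3->0] -> levels [6 6 2 7]
Step 3: flows [0=1,0->2,3->0] -> levels [6 6 3 6]
Step 4: flows [0=1,0->2,0=3] -> levels [5 6 4 6]
Step 5: flows [1->0,0->2,3->0] -> levels [6 5 5 5]
Step 6: flows [0->1,0->2,0->3] -> levels [3 6 6 6]
Step 7: flows [1->0,2->0,3->0] -> levels [6 5 5 5]
  -> period-2 cycle (repeats step 5); tank 0 never drops to <=2
Tank 0 never reaches <=2 within 15 steps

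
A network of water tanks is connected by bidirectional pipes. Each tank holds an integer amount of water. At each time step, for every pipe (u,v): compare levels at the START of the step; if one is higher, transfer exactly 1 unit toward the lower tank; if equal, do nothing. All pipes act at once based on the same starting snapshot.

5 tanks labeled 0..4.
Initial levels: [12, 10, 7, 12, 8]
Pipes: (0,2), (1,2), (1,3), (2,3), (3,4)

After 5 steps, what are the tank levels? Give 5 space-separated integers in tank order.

Step 1: flows [0->2,1->2,3->1,3->2,3->4] -> levels [11 10 10 9 9]
Step 2: flows [0->2,1=2,1->3,2->3,3=4] -> levels [10 9 10 11 9]
Step 3: flows [0=2,2->1,3->1,3->2,3->4] -> levels [10 11 10 8 10]
Step 4: flows [0=2,1->2,1->3,2->3,4->3] -> levels [10 9 10 11 9]
  -> period-2 cycle: step 4 state = step 2 state
  -> state at step 5: (5-2) mod 2 = 1, same as step 3 -> [10 11 10 8 10]

Answer: 10 11 10 8 10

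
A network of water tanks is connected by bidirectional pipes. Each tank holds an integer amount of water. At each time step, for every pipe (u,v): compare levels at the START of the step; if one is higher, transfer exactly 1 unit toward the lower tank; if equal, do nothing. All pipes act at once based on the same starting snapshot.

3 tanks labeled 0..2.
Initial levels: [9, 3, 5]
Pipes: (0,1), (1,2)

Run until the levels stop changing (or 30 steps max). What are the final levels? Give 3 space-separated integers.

Answer: 6 5 6

Derivation:
Step 1: flows [0->1,2->1] -> levels [8 5 4]
Step 2: flows [0->1,1->2] -> levels [7 5 5]
Step 3: flows [0->1,1=2] -> levels [6 6 5]
Step 4: flows [0=1,1->2] -> levels [6 5 6]
Step 5: flows [0->1,2->1] -> levels [5 7 5]
Step 6: flows [1->0,1->2] -> levels [6 5 6]
  -> period-2 cycle: step 6 state = step 4 state; never stabilizes
  -> state at step 30: (30-4) mod 2 = 0, same as step 4 -> [6 5 6]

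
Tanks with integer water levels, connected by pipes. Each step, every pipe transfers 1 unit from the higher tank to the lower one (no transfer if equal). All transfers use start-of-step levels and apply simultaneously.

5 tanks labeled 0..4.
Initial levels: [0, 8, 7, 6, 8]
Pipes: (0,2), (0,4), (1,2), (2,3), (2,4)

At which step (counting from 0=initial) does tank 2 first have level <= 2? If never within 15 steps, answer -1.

Answer: -1

Derivation:
Step 1: flows [2->0,4->0,1->2,2->3,4->2] -> levels [2 7 7 7 6]
Step 2: flows [2->0,4->0,1=2,2=3,2->4] -> levels [4 7 5 7 6]
Step 3: flows [2->0,4->0,1->2,3->2,4->2] -> levels [6 6 7 6 4]
Step 4: flows [2->0,0->4,2->1,2->3,2->4] -> levels [6 7 3 7 6]
Step 5: flows [0->2,0=4,1->2,3->2,4->2] -> levels [5 6 7 6 5]
Step 6: flows [2->0,0=4,2->1,2->3,2->4] -> levels [6 7 3 7 6]
  -> period-2 cycle (repeats step 4); tank 2 never drops to <=2
Tank 2 never reaches <=2 within 15 steps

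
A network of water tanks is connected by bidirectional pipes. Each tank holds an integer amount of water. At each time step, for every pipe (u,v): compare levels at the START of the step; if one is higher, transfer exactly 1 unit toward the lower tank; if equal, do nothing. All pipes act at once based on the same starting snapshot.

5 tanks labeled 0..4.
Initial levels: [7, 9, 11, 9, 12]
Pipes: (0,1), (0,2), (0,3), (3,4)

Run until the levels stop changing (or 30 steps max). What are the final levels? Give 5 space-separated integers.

Answer: 8 9 10 11 10

Derivation:
Step 1: flows [1->0,2->0,3->0,4->3] -> levels [10 8 10 9 11]
Step 2: flows [0->1,0=2,0->3,4->3] -> levels [8 9 10 11 10]
Step 3: flows [1->0,2->0,3->0,3->4] -> levels [11 8 9 9 11]
Step 4: flows [0->1,0->2,0->3,4->3] -> levels [8 9 10 11 10]
  -> period-2 cycle: step 4 state = step 2 state; never stabilizes
  -> state at step 30: (30-2) mod 2 = 0, same as step 2 -> [8 9 10 11 10]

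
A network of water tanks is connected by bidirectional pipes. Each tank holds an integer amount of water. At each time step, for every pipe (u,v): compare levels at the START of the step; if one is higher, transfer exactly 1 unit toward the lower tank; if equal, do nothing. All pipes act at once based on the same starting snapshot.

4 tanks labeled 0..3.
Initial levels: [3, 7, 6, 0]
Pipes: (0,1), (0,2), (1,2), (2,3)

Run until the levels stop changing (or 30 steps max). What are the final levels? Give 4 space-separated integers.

Step 1: flows [1->0,2->0,1->2,2->3] -> levels [5 5 5 1]
Step 2: flows [0=1,0=2,1=2,2->3] -> levels [5 5 4 2]
Step 3: flows [0=1,0->2,1->2,2->3] -> levels [4 4 5 3]
Step 4: flows [0=1,2->0,2->1,2->3] -> levels [5 5 2 4]
Step 5: flows [0=1,0->2,1->2,3->2] -> levels [4 4 5 3]
  -> period-2 cycle: step 5 state = step 3 state; never stabilizes
  -> state at step 30: (30-3) mod 2 = 1, same as step 4 -> [5 5 2 4]

Answer: 5 5 2 4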